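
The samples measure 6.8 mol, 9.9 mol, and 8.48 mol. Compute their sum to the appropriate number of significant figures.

6.8 mol + 9.9 mol + 8.48 mol = 25.18 mol.
Addition/subtraction keeps the fewest decimal places: 6.8 → 1 decimal place, 9.9 → 1 decimal place, 8.48 → 2 decimal places; limit is 1.
Rounded to 1 decimal place: 25.2 mol.

25.2 mol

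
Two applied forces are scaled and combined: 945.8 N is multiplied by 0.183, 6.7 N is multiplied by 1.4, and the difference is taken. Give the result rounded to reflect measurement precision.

164 N

945.8 × 0.183 = 173.0814 → 173 N (3 s.f., last digit at the 10^0 place).
6.7 × 1.4 = 9.38 → 9.4 N (2 s.f., last digit at the 10^-1 place).
Difference: 163.7014 N; keep the coarser place, 10^0.
Result: 164 N.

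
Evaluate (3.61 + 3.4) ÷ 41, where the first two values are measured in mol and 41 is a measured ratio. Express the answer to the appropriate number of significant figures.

0.17 mol

3.61 mol + 3.4 mol = 7.01 mol; the sum is limited to 1 decimal place (2 s.f.).
Carrying full precision, 7.01 ÷ 41 = 0.170975609756… mol; 41 has 2 s.f., so the result keeps min(2, 2) = 2 s.f.
Rounded to 2 significant figures: 0.17 mol.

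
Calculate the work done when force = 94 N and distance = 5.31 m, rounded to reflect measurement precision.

work done = 94 N × 5.31 m = 499.14 J.
94 has 2 significant figures; 5.31 has 3.
Division/multiplication keeps the fewest: 2 significant figures.
Rounded: 5.0 × 10^2 J.

5.0 × 10^2 J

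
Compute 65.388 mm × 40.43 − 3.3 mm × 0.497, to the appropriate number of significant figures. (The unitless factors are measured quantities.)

65.388 × 40.43 = 2643.63684 → 2644 mm (4 s.f., last digit at the 10^0 place).
3.3 × 0.497 = 1.6401 → 1.6 mm (2 s.f., last digit at the 10^-1 place).
Difference: 2641.99674 mm; keep the coarser place, 10^0.
Result: 2.642 × 10³ mm.

2.642 × 10³ mm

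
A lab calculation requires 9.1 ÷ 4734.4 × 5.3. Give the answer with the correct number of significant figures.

0.010

9.1 ÷ 4734.4 × 5.3 = 0.010187140926…
Multiplication/division keeps the fewest significant figures: 9.1 → 2 s.f., 4734.4 → 5 s.f., 5.3 → 2 s.f.; limit is 2.
Rounded to 2 significant figures: 0.010.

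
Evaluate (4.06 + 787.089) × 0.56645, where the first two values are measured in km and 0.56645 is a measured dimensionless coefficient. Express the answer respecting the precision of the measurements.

4.06 km + 787.089 km = 791.149 km; the sum is limited to 2 decimal places (5 s.f.).
Carrying full precision, 791.149 × 0.56645 = 448.14635105 km; 0.56645 has 5 s.f., so the result keeps min(5, 5) = 5 s.f.
Rounded to 5 significant figures: 448.15 km.

448.15 km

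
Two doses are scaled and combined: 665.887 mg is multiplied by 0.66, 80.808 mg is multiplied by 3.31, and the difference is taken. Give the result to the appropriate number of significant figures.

665.887 × 0.66 = 439.48542 → 4.4 × 10² mg (2 s.f., last digit at the 10^1 place).
80.808 × 3.31 = 267.47448 → 267 mg (3 s.f., last digit at the 10^0 place).
Difference: 172.01094 mg; keep the coarser place, 10^1.
Result: 1.7 × 10² mg.

1.7 × 10² mg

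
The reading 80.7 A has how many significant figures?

80.7: zeros between nonzero digits are significant.

3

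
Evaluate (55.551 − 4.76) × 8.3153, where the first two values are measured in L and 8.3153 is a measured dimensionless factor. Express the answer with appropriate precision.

422.3 L

55.551 L − 4.76 L = 50.791 L; the difference is limited to 2 decimal places (4 s.f.).
Carrying full precision, 50.791 × 8.3153 = 422.3424023 L; 8.3153 has 5 s.f., so the result keeps min(4, 5) = 4 s.f.
Rounded to 4 significant figures: 422.3 L.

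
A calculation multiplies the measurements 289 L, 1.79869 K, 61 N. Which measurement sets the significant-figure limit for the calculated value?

289 L → 3 s.f.; 1.79869 K → 6 s.f.; 61 N → 2 s.f.
The fewest is 2 significant figures, from 61 N.

61 N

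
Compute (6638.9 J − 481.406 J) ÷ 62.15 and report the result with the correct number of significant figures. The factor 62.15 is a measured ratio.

99.07 J

6638.9 J − 481.406 J = 6157.494 J; the difference is limited to 1 decimal place (5 s.f.).
Carrying full precision, 6157.494 ÷ 62.15 = 99.0747224457… J; 62.15 has 4 s.f., so the result keeps min(5, 4) = 4 s.f.
Rounded to 4 significant figures: 99.07 J.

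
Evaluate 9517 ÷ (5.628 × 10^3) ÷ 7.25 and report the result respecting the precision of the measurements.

9517 ÷ (5.628 × 10^3) ÷ 7.25 = 0.233242653726…
Multiplication/division keeps the fewest significant figures: 9517 → 4 s.f., 5.628 × 10^3 → 4 s.f., 7.25 → 3 s.f.; limit is 3.
Rounded to 3 significant figures: 0.233.

0.233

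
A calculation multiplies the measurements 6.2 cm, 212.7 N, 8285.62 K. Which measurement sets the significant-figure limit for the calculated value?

6.2 cm

6.2 cm → 2 s.f.; 212.7 N → 4 s.f.; 8285.62 K → 6 s.f.
The fewest is 2 significant figures, from 6.2 cm.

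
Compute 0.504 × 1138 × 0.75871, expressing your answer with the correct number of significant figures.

0.504 × 1138 × 0.75871 = 435.15963792
Multiplication/division keeps the fewest significant figures: 0.504 → 3 s.f., 1138 → 4 s.f., 0.75871 → 5 s.f.; limit is 3.
Rounded to 3 significant figures: 435.

435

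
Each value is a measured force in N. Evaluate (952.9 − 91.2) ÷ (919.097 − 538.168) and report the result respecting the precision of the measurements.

2.262

952.9 − 91.2 = 861.7, limited to 1 d.p. → 4 s.f.; 919.097 − 538.168 = 380.929, limited to 3 d.p. → 6 s.f.
Carrying full precision, 861.7 ÷ 380.929 = 2.26210133647…; keep min(4, 6) = 4 s.f.
Rounded to 4 significant figures: 2.262.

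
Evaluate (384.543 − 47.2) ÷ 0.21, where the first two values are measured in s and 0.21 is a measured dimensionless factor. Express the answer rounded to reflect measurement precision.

1.6 × 10³ s

384.543 s − 47.2 s = 337.343 s; the difference is limited to 1 decimal place (4 s.f.).
Carrying full precision, 337.343 ÷ 0.21 = 1606.3952381… s; 0.21 has 2 s.f., so the result keeps min(4, 2) = 2 s.f.
Rounded to 2 significant figures: 1.6 × 10³ s.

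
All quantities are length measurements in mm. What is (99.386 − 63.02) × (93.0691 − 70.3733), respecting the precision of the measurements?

99.386 − 63.02 = 36.366, limited to 2 d.p. → 4 s.f.; 93.0691 − 70.3733 = 22.6958, limited to 4 d.p. → 6 s.f.
Carrying full precision, 36.366 × 22.6958 = 825.3554628; keep min(4, 6) = 4 s.f.
Rounded to 4 significant figures: 825.4 mm².

825.4 mm²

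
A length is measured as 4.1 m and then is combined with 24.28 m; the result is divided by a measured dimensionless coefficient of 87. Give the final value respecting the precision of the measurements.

0.33 m

4.1 m + 24.28 m = 28.38 m; the sum is limited to 1 decimal place (3 s.f.).
Carrying full precision, 28.38 ÷ 87 = 0.326206896552… m; 87 has 2 s.f., so the result keeps min(3, 2) = 2 s.f.
Rounded to 2 significant figures: 0.33 m.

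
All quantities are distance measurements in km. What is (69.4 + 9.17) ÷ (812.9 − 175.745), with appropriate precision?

69.4 + 9.17 = 78.57, limited to 1 d.p. → 3 s.f.; 812.9 − 175.745 = 637.155, limited to 1 d.p. → 4 s.f.
Carrying full precision, 78.57 ÷ 637.155 = 0.123313793347…; keep min(3, 4) = 3 s.f.
Rounded to 3 significant figures: 0.123.

0.123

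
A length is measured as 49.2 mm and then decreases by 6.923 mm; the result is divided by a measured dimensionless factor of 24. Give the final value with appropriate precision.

1.8 mm

49.2 mm − 6.923 mm = 42.277 mm; the difference is limited to 1 decimal place (3 s.f.).
Carrying full precision, 42.277 ÷ 24 = 1.76154166667… mm; 24 has 2 s.f., so the result keeps min(3, 2) = 2 s.f.
Rounded to 2 significant figures: 1.8 mm.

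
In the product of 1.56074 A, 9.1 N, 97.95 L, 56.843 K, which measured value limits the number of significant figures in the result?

9.1 N

1.56074 A → 6 s.f.; 9.1 N → 2 s.f.; 97.95 L → 4 s.f.; 56.843 K → 5 s.f.
The fewest is 2 significant figures, from 9.1 N.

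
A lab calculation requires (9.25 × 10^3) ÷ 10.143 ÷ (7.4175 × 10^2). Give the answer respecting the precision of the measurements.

(9.25 × 10^3) ÷ 10.143 ÷ (7.4175 × 10^2) = 1.2294694796…
Multiplication/division keeps the fewest significant figures: 9.25 × 10^3 → 3 s.f., 10.143 → 5 s.f., 7.4175 × 10^2 → 5 s.f.; limit is 3.
Rounded to 3 significant figures: 1.23.

1.23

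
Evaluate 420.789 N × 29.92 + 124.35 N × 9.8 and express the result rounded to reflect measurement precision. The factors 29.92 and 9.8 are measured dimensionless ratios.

1.38 × 10⁴ N

420.789 × 29.92 = 12590.00688 → 1.259 × 10⁴ N (4 s.f., last digit at the 10^1 place).
124.35 × 9.8 = 1218.63 → 1.2 × 10³ N (2 s.f., last digit at the 10^2 place).
Sum: 13808.63688 N; keep the coarser place, 10^2.
Result: 1.38 × 10⁴ N.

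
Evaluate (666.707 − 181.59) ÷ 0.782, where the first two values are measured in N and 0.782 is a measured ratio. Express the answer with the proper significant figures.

620. N

666.707 N − 181.59 N = 485.117 N; the difference is limited to 2 decimal places (5 s.f.).
Carrying full precision, 485.117 ÷ 0.782 = 620.354219949… N; 0.782 has 3 s.f., so the result keeps min(5, 3) = 3 s.f.
Rounded to 3 significant figures: 620. N.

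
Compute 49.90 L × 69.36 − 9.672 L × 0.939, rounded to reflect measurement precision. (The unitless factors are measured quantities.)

3452 L

49.90 × 69.36 = 3461.064 → 3461 L (4 s.f., last digit at the 10^0 place).
9.672 × 0.939 = 9.082008 → 9.08 L (3 s.f., last digit at the 10^-2 place).
Difference: 3451.981992 L; keep the coarser place, 10^0.
Result: 3452 L.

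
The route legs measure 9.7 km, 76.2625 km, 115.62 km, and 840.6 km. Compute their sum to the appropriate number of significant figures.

9.7 km + 76.2625 km + 115.62 km + 840.6 km = 1042.1825 km.
Addition/subtraction keeps the fewest decimal places: 9.7 → 1 decimal place, 76.2625 → 4 decimal places, 115.62 → 2 decimal places, 840.6 → 1 decimal place; limit is 1.
Rounded to 1 decimal place: 1042.2 km.

1042.2 km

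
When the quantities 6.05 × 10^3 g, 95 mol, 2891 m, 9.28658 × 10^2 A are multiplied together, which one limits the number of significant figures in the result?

95 mol

6.05 × 10^3 g → 3 s.f.; 95 mol → 2 s.f.; 2891 m → 4 s.f.; 9.28658 × 10^2 A → 6 s.f.
The fewest is 2 significant figures, from 95 mol.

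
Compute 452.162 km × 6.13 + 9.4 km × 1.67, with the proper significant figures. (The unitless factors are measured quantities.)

2.79 × 10^3 km

452.162 × 6.13 = 2771.75306 → 2.77 × 10^3 km (3 s.f., last digit at the 10^1 place).
9.4 × 1.67 = 15.698 → 16 km (2 s.f., last digit at the 10^0 place).
Sum: 2787.45106 km; keep the coarser place, 10^1.
Result: 2.79 × 10^3 km.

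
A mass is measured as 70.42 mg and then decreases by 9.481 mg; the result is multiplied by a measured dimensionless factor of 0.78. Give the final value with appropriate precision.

48 mg

70.42 mg − 9.481 mg = 60.939 mg; the difference is limited to 2 decimal places (4 s.f.).
Carrying full precision, 60.939 × 0.78 = 47.53242 mg; 0.78 has 2 s.f., so the result keeps min(4, 2) = 2 s.f.
Rounded to 2 significant figures: 48 mg.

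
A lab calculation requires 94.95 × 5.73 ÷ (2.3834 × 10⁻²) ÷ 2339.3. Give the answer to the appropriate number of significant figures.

9.76

94.95 × 5.73 ÷ (2.3834 × 10⁻²) ÷ 2339.3 = 9.75813304738…
Multiplication/division keeps the fewest significant figures: 94.95 → 4 s.f., 5.73 → 3 s.f., 2.3834 × 10⁻² → 5 s.f., 2339.3 → 5 s.f.; limit is 3.
Rounded to 3 significant figures: 9.76.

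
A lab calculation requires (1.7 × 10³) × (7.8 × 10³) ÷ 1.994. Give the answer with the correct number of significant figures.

6.6 × 10⁶

(1.7 × 10³) × (7.8 × 10³) ÷ 1.994 = 6649949.84955…
Multiplication/division keeps the fewest significant figures: 1.7 × 10³ → 2 s.f., 7.8 × 10³ → 2 s.f., 1.994 → 4 s.f.; limit is 2.
Rounded to 2 significant figures: 6.6 × 10⁶.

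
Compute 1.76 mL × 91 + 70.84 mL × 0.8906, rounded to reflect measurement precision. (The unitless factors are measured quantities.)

1.76 × 91 = 160.16 → 1.6 × 10^2 mL (2 s.f., last digit at the 10^1 place).
70.84 × 0.8906 = 63.090104 → 63.09 mL (4 s.f., last digit at the 10^-2 place).
Sum: 223.250104 mL; keep the coarser place, 10^1.
Result: 2.2 × 10^2 mL.

2.2 × 10^2 mL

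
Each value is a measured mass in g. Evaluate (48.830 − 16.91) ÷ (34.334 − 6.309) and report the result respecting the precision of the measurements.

1.139

48.830 − 16.91 = 31.920, limited to 2 d.p. → 4 s.f.; 34.334 − 6.309 = 28.025, limited to 3 d.p. → 5 s.f.
Carrying full precision, 31.920 ÷ 28.025 = 1.13898305085…; keep min(4, 5) = 4 s.f.
Rounded to 4 significant figures: 1.139.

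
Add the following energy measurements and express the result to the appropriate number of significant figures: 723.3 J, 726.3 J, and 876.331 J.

723.3 J + 726.3 J + 876.331 J = 2325.931 J.
Addition/subtraction keeps the fewest decimal places: 723.3 → 1 decimal place, 726.3 → 1 decimal place, 876.331 → 3 decimal places; limit is 1.
Rounded to 1 decimal place: 2325.9 J.

2325.9 J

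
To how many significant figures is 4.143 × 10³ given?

4

4.143 × 10³: in scientific notation every digit of the coefficient is significant.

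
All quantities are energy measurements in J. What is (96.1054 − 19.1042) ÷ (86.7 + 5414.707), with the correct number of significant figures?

96.1054 − 19.1042 = 77.0012, limited to 4 d.p. → 6 s.f.; 86.7 + 5414.707 = 5501.407, limited to 1 d.p. → 5 s.f.
Carrying full precision, 77.0012 ÷ 5501.407 = 0.0139966375874…; keep min(6, 5) = 5 s.f.
Rounded to 5 significant figures: 0.013997.

0.013997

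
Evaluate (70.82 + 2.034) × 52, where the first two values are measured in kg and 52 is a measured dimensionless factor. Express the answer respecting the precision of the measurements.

70.82 kg + 2.034 kg = 72.854 kg; the sum is limited to 2 decimal places (4 s.f.).
Carrying full precision, 72.854 × 52 = 3788.408 kg; 52 has 2 s.f., so the result keeps min(4, 2) = 2 s.f.
Rounded to 2 significant figures: 3.8 × 10³ kg.

3.8 × 10³ kg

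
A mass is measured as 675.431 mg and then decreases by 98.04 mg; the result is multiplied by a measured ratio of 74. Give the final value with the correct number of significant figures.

4.3 × 10^4 mg

675.431 mg − 98.04 mg = 577.391 mg; the difference is limited to 2 decimal places (5 s.f.).
Carrying full precision, 577.391 × 74 = 42726.934 mg; 74 has 2 s.f., so the result keeps min(5, 2) = 2 s.f.
Rounded to 2 significant figures: 4.3 × 10^4 mg.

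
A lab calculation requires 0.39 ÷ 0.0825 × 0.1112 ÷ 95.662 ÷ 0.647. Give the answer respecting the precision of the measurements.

0.39 ÷ 0.0825 × 0.1112 ÷ 95.662 ÷ 0.647 = 0.00849320699281…
Multiplication/division keeps the fewest significant figures: 0.39 → 2 s.f., 0.0825 → 3 s.f., 0.1112 → 4 s.f., 95.662 → 5 s.f., 0.647 → 3 s.f.; limit is 2.
Rounded to 2 significant figures: 0.0085.

0.0085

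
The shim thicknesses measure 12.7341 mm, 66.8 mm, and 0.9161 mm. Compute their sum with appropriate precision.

12.7341 mm + 66.8 mm + 0.9161 mm = 80.4502 mm.
Addition/subtraction keeps the fewest decimal places: 12.7341 → 4 decimal places, 66.8 → 1 decimal place, 0.9161 → 4 decimal places; limit is 1.
Rounded to 1 decimal place: 80.5 mm.

80.5 mm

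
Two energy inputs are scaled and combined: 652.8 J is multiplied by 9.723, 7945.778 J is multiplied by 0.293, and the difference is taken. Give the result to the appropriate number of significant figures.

4.02 × 10³ J

652.8 × 9.723 = 6347.1744 → 6347 J (4 s.f., last digit at the 10^0 place).
7945.778 × 0.293 = 2328.112954 → 2.33 × 10³ J (3 s.f., last digit at the 10^1 place).
Difference: 4019.061446 J; keep the coarser place, 10^1.
Result: 4.02 × 10³ J.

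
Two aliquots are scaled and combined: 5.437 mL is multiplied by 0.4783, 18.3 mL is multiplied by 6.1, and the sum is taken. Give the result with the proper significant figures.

1.1 × 10² mL

5.437 × 0.4783 = 2.6005171 → 2.601 mL (4 s.f., last digit at the 10^-3 place).
18.3 × 6.1 = 111.63 → 1.1 × 10² mL (2 s.f., last digit at the 10^1 place).
Sum: 114.2305171 mL; keep the coarser place, 10^1.
Result: 1.1 × 10² mL.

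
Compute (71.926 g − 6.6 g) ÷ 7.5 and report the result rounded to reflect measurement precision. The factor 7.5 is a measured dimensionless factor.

8.7 g

71.926 g − 6.6 g = 65.326 g; the difference is limited to 1 decimal place (3 s.f.).
Carrying full precision, 65.326 ÷ 7.5 = 8.71013333333… g; 7.5 has 2 s.f., so the result keeps min(3, 2) = 2 s.f.
Rounded to 2 significant figures: 8.7 g.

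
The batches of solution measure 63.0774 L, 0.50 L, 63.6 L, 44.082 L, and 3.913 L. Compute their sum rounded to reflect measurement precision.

175.2 L

63.0774 L + 0.50 L + 63.6 L + 44.082 L + 3.913 L = 175.1724 L.
Addition/subtraction keeps the fewest decimal places: 63.0774 → 4 decimal places, 0.50 → 2 decimal places, 63.6 → 1 decimal place, 44.082 → 3 decimal places, 3.913 → 3 decimal places; limit is 1.
Rounded to 1 decimal place: 175.2 L.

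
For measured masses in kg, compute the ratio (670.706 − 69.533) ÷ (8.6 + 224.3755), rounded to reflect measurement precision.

2.580

670.706 − 69.533 = 601.173, limited to 3 d.p. → 6 s.f.; 8.6 + 224.3755 = 232.9755, limited to 1 d.p. → 4 s.f.
Carrying full precision, 601.173 ÷ 232.9755 = 2.58041296188…; keep min(6, 4) = 4 s.f.
Rounded to 4 significant figures: 2.580.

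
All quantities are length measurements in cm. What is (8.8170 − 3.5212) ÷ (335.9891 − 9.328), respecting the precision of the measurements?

8.8170 − 3.5212 = 5.2958, limited to 4 d.p. → 5 s.f.; 335.9891 − 9.328 = 326.6611, limited to 3 d.p. → 6 s.f.
Carrying full precision, 5.2958 ÷ 326.6611 = 0.0162119089172…; keep min(5, 6) = 5 s.f.
Rounded to 5 significant figures: 0.016212.

0.016212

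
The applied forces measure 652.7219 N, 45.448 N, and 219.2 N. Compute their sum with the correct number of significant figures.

652.7219 N + 45.448 N + 219.2 N = 917.3699 N.
Addition/subtraction keeps the fewest decimal places: 652.7219 → 4 decimal places, 45.448 → 3 decimal places, 219.2 → 1 decimal place; limit is 1.
Rounded to 1 decimal place: 917.4 N.

917.4 N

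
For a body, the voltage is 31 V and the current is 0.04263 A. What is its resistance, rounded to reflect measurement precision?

7.3 × 10² Ω

resistance = 31 V ÷ 0.04263 A = 727.187426695… Ω.
31 has 2 significant figures; 0.04263 has 4.
Division/multiplication keeps the fewest: 2 significant figures.
Rounded: 7.3 × 10² Ω.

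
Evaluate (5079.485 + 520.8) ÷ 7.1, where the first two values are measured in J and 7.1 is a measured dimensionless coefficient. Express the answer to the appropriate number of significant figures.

7.9 × 10² J

5079.485 J + 520.8 J = 5600.285 J; the sum is limited to 1 decimal place (5 s.f.).
Carrying full precision, 5600.285 ÷ 7.1 = 788.772535211… J; 7.1 has 2 s.f., so the result keeps min(5, 2) = 2 s.f.
Rounded to 2 significant figures: 7.9 × 10² J.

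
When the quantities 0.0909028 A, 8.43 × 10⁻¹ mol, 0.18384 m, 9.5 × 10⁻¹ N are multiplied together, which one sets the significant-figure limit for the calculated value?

0.0909028 A → 6 s.f.; 8.43 × 10⁻¹ mol → 3 s.f.; 0.18384 m → 5 s.f.; 9.5 × 10⁻¹ N → 2 s.f.
The fewest is 2 significant figures, from 9.5 × 10⁻¹ N.

9.5 × 10⁻¹ N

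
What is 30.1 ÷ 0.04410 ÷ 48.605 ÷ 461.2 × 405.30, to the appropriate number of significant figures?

12.3

30.1 ÷ 0.04410 ÷ 48.605 ÷ 461.2 × 405.30 = 12.3405428334…
Multiplication/division keeps the fewest significant figures: 30.1 → 3 s.f., 0.04410 → 4 s.f., 48.605 → 5 s.f., 461.2 → 4 s.f., 405.30 → 5 s.f.; limit is 3.
Rounded to 3 significant figures: 12.3.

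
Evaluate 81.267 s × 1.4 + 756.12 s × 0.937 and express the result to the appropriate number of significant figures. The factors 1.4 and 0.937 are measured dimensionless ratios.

8.2 × 10^2 s

81.267 × 1.4 = 113.7738 → 1.1 × 10^2 s (2 s.f., last digit at the 10^1 place).
756.12 × 0.937 = 708.48444 → 708 s (3 s.f., last digit at the 10^0 place).
Sum: 822.25824 s; keep the coarser place, 10^1.
Result: 8.2 × 10^2 s.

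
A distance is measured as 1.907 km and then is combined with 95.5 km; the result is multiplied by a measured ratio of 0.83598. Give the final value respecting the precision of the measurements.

81.4 km

1.907 km + 95.5 km = 97.407 km; the sum is limited to 1 decimal place (3 s.f.).
Carrying full precision, 97.407 × 0.83598 = 81.43030386 km; 0.83598 has 5 s.f., so the result keeps min(3, 5) = 3 s.f.
Rounded to 3 significant figures: 81.4 km.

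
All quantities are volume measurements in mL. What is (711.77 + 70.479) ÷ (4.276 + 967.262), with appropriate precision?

0.80517

711.77 + 70.479 = 782.249, limited to 2 d.p. → 5 s.f.; 4.276 + 967.262 = 971.538, limited to 3 d.p. → 6 s.f.
Carrying full precision, 782.249 ÷ 971.538 = 0.80516562399…; keep min(5, 6) = 5 s.f.
Rounded to 5 significant figures: 0.80517.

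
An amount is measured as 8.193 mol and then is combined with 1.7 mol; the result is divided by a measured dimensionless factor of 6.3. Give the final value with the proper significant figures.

8.193 mol + 1.7 mol = 9.893 mol; the sum is limited to 1 decimal place (2 s.f.).
Carrying full precision, 9.893 ÷ 6.3 = 1.57031746032… mol; 6.3 has 2 s.f., so the result keeps min(2, 2) = 2 s.f.
Rounded to 2 significant figures: 1.6 mol.

1.6 mol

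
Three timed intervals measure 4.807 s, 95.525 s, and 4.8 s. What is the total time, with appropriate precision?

105.1 s

4.807 s + 95.525 s + 4.8 s = 105.132 s.
Addition/subtraction keeps the fewest decimal places: 4.807 → 3 decimal places, 95.525 → 3 decimal places, 4.8 → 1 decimal place; limit is 1.
Rounded to 1 decimal place: 105.1 s.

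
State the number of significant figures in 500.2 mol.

4

500.2: zeros between nonzero digits are significant.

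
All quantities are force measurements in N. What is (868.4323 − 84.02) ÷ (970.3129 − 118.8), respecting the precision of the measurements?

0.9212

868.4323 − 84.02 = 784.4123, limited to 2 d.p. → 5 s.f.; 970.3129 − 118.8 = 851.5129, limited to 1 d.p. → 4 s.f.
Carrying full precision, 784.4123 ÷ 851.5129 = 0.921198375268…; keep min(5, 4) = 4 s.f.
Rounded to 4 significant figures: 0.9212.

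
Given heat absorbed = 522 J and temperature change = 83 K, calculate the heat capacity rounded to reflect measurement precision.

heat capacity = 522 J ÷ 83 K = 6.28915662651… J/K.
522 has 3 significant figures; 83 has 2.
Division/multiplication keeps the fewest: 2 significant figures.
Rounded: 6.3 J/K.

6.3 J/K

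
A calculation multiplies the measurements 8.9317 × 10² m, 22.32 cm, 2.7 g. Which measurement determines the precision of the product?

8.9317 × 10² m → 5 s.f.; 22.32 cm → 4 s.f.; 2.7 g → 2 s.f.
The fewest is 2 significant figures, from 2.7 g.

2.7 g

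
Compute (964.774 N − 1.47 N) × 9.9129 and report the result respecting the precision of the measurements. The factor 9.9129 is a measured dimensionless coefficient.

964.774 N − 1.47 N = 963.304 N; the difference is limited to 2 decimal places (5 s.f.).
Carrying full precision, 963.304 × 9.9129 = 9549.1362216 N; 9.9129 has 5 s.f., so the result keeps min(5, 5) = 5 s.f.
Rounded to 5 significant figures: 9549.1 N.

9549.1 N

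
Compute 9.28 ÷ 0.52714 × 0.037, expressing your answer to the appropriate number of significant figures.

9.28 ÷ 0.52714 × 0.037 = 0.651363964032…
Multiplication/division keeps the fewest significant figures: 9.28 → 3 s.f., 0.52714 → 5 s.f., 0.037 → 2 s.f.; limit is 2.
Rounded to 2 significant figures: 0.65.

0.65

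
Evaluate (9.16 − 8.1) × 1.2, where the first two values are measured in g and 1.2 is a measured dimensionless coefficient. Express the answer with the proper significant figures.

1.3 g

9.16 g − 8.1 g = 1.06 g; the difference is limited to 1 decimal place (2 s.f.).
Carrying full precision, 1.06 × 1.2 = 1.272 g; 1.2 has 2 s.f., so the result keeps min(2, 2) = 2 s.f.
Rounded to 2 significant figures: 1.3 g.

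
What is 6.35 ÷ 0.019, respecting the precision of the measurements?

3.3 × 10^2

6.35 ÷ 0.019 = 334.210526316…
Multiplication/division keeps the fewest significant figures: 6.35 → 3 s.f., 0.019 → 2 s.f.; limit is 2.
Rounded to 2 significant figures: 3.3 × 10^2.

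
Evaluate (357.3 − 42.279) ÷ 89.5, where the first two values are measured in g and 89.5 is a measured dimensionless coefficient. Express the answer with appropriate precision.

357.3 g − 42.279 g = 315.021 g; the difference is limited to 1 decimal place (4 s.f.).
Carrying full precision, 315.021 ÷ 89.5 = 3.5197877095… g; 89.5 has 3 s.f., so the result keeps min(4, 3) = 3 s.f.
Rounded to 3 significant figures: 3.52 g.

3.52 g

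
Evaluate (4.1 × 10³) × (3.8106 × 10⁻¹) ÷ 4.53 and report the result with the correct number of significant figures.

3.4 × 10²

(4.1 × 10³) × (3.8106 × 10⁻¹) ÷ 4.53 = 344.888741722…
Multiplication/division keeps the fewest significant figures: 4.1 × 10³ → 2 s.f., 3.8106 × 10⁻¹ → 5 s.f., 4.53 → 3 s.f.; limit is 2.
Rounded to 2 significant figures: 3.4 × 10².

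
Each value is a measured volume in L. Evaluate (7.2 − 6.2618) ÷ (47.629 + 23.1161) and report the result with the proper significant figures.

1 × 10⁻²

7.2 − 6.2618 = 0.9382, limited to 1 d.p. → 1 s.f.; 47.629 + 23.1161 = 70.7451, limited to 3 d.p. → 5 s.f.
Carrying full precision, 0.9382 ÷ 70.7451 = 0.013261695863…; keep min(1, 5) = 1 s.f.
Rounded to 1 significant figure: 1 × 10⁻².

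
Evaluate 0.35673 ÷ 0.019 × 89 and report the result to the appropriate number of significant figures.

1.7 × 10³

0.35673 ÷ 0.019 × 89 = 1670.99842105…
Multiplication/division keeps the fewest significant figures: 0.35673 → 5 s.f., 0.019 → 2 s.f., 89 → 2 s.f.; limit is 2.
Rounded to 2 significant figures: 1.7 × 10³.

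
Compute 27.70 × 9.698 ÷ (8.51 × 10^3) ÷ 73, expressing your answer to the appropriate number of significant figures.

4.3 × 10^-4

27.70 × 9.698 ÷ (8.51 × 10^3) ÷ 73 = 0.00043242374…
Multiplication/division keeps the fewest significant figures: 27.70 → 4 s.f., 9.698 → 4 s.f., 8.51 × 10^3 → 3 s.f., 73 → 2 s.f.; limit is 2.
Rounded to 2 significant figures: 4.3 × 10^-4.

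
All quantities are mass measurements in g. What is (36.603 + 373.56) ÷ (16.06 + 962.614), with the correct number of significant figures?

36.603 + 373.56 = 410.163, limited to 2 d.p. → 5 s.f.; 16.06 + 962.614 = 978.674, limited to 2 d.p. → 5 s.f.
Carrying full precision, 410.163 ÷ 978.674 = 0.419100742433…; keep min(5, 5) = 5 s.f.
Rounded to 5 significant figures: 0.41910.

0.41910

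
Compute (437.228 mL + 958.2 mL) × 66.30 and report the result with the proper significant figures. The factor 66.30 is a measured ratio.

9.252 × 10^4 mL

437.228 mL + 958.2 mL = 1395.428 mL; the sum is limited to 1 decimal place (5 s.f.).
Carrying full precision, 1395.428 × 66.30 = 92516.8764 mL; 66.30 has 4 s.f., so the result keeps min(5, 4) = 4 s.f.
Rounded to 4 significant figures: 9.252 × 10^4 mL.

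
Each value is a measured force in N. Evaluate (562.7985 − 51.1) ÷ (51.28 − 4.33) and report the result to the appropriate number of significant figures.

562.7985 − 51.1 = 511.6985, limited to 1 d.p. → 4 s.f.; 51.28 − 4.33 = 46.95, limited to 2 d.p. → 4 s.f.
Carrying full precision, 511.6985 ÷ 46.95 = 10.8987965921…; keep min(4, 4) = 4 s.f.
Rounded to 4 significant figures: 10.90.

10.90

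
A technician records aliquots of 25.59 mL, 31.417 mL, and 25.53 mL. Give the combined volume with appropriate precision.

82.54 mL

25.59 mL + 31.417 mL + 25.53 mL = 82.537 mL.
Addition/subtraction keeps the fewest decimal places: 25.59 → 2 decimal places, 31.417 → 3 decimal places, 25.53 → 2 decimal places; limit is 2.
Rounded to 2 decimal places: 82.54 mL.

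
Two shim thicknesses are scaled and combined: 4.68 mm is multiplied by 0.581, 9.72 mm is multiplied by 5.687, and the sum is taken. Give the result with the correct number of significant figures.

58.0 mm

4.68 × 0.581 = 2.71908 → 2.72 mm (3 s.f., last digit at the 10^-2 place).
9.72 × 5.687 = 55.27764 → 55.3 mm (3 s.f., last digit at the 10^-1 place).
Sum: 57.99672 mm; keep the coarser place, 10^-1.
Result: 58.0 mm.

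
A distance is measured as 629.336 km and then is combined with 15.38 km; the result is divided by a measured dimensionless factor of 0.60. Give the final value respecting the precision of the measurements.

1.1 × 10³ km

629.336 km + 15.38 km = 644.716 km; the sum is limited to 2 decimal places (5 s.f.).
Carrying full precision, 644.716 ÷ 0.60 = 1074.52666667… km; 0.60 has 2 s.f., so the result keeps min(5, 2) = 2 s.f.
Rounded to 2 significant figures: 1.1 × 10³ km.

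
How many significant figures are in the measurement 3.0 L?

2

3.0: trailing zeros after a decimal point are significant.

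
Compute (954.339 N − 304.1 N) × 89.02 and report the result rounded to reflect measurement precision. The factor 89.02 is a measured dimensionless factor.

954.339 N − 304.1 N = 650.239 N; the difference is limited to 1 decimal place (4 s.f.).
Carrying full precision, 650.239 × 89.02 = 57884.27578 N; 89.02 has 4 s.f., so the result keeps min(4, 4) = 4 s.f.
Rounded to 4 significant figures: 5.788 × 10^4 N.

5.788 × 10^4 N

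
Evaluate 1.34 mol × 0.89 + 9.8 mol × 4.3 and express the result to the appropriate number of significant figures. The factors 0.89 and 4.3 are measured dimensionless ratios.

43 mol

1.34 × 0.89 = 1.1926 → 1.2 mol (2 s.f., last digit at the 10^-1 place).
9.8 × 4.3 = 42.14 → 42 mol (2 s.f., last digit at the 10^0 place).
Sum: 43.3326 mol; keep the coarser place, 10^0.
Result: 43 mol.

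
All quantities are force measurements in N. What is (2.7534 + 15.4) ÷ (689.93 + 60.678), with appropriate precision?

2.7534 + 15.4 = 18.1534, limited to 1 d.p. → 3 s.f.; 689.93 + 60.678 = 750.608, limited to 2 d.p. → 5 s.f.
Carrying full precision, 18.1534 ÷ 750.608 = 0.0241849274188…; keep min(3, 5) = 3 s.f.
Rounded to 3 significant figures: 0.0242.

0.0242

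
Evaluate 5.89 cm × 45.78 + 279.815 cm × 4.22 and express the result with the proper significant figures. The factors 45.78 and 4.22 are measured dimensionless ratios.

1.45 × 10³ cm

5.89 × 45.78 = 269.6442 → 2.70 × 10² cm (3 s.f., last digit at the 10^0 place).
279.815 × 4.22 = 1180.8193 → 1.18 × 10³ cm (3 s.f., last digit at the 10^1 place).
Sum: 1450.4635 cm; keep the coarser place, 10^1.
Result: 1.45 × 10³ cm.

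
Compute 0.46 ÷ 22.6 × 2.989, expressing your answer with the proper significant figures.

0.46 ÷ 22.6 × 2.989 = 0.0608380530973…
Multiplication/division keeps the fewest significant figures: 0.46 → 2 s.f., 22.6 → 3 s.f., 2.989 → 4 s.f.; limit is 2.
Rounded to 2 significant figures: 0.061.

0.061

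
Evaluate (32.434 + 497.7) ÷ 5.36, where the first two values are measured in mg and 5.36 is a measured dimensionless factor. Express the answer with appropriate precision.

98.9 mg

32.434 mg + 497.7 mg = 530.134 mg; the sum is limited to 1 decimal place (4 s.f.).
Carrying full precision, 530.134 ÷ 5.36 = 98.9055970149… mg; 5.36 has 3 s.f., so the result keeps min(4, 3) = 3 s.f.
Rounded to 3 significant figures: 98.9 mg.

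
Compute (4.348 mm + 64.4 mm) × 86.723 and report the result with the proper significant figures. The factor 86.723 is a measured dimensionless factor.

5.96 × 10^3 mm

4.348 mm + 64.4 mm = 68.748 mm; the sum is limited to 1 decimal place (3 s.f.).
Carrying full precision, 68.748 × 86.723 = 5962.032804 mm; 86.723 has 5 s.f., so the result keeps min(3, 5) = 3 s.f.
Rounded to 3 significant figures: 5.96 × 10^3 mm.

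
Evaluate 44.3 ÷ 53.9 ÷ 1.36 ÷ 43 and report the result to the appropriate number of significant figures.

0.014

44.3 ÷ 53.9 ÷ 1.36 ÷ 43 = 0.0140542474918…
Multiplication/division keeps the fewest significant figures: 44.3 → 3 s.f., 53.9 → 3 s.f., 1.36 → 3 s.f., 43 → 2 s.f.; limit is 2.
Rounded to 2 significant figures: 0.014.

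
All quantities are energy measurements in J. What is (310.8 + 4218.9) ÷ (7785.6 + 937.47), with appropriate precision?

0.51928

310.8 + 4218.9 = 4529.7, limited to 1 d.p. → 5 s.f.; 7785.6 + 937.47 = 8723.07, limited to 1 d.p. → 5 s.f.
Carrying full precision, 4529.7 ÷ 8723.07 = 0.519278189903…; keep min(5, 5) = 5 s.f.
Rounded to 5 significant figures: 0.51928.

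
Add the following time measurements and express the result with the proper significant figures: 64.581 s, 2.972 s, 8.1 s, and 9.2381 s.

84.9 s

64.581 s + 2.972 s + 8.1 s + 9.2381 s = 84.8911 s.
Addition/subtraction keeps the fewest decimal places: 64.581 → 3 decimal places, 2.972 → 3 decimal places, 8.1 → 1 decimal place, 9.2381 → 4 decimal places; limit is 1.
Rounded to 1 decimal place: 84.9 s.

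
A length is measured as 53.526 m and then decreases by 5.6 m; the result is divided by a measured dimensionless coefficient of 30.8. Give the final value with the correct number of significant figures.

1.56 m

53.526 m − 5.6 m = 47.926 m; the difference is limited to 1 decimal place (3 s.f.).
Carrying full precision, 47.926 ÷ 30.8 = 1.55603896104… m; 30.8 has 3 s.f., so the result keeps min(3, 3) = 3 s.f.
Rounded to 3 significant figures: 1.56 m.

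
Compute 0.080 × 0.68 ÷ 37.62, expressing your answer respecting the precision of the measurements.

0.080 × 0.68 ÷ 37.62 = 0.00144603934078…
Multiplication/division keeps the fewest significant figures: 0.080 → 2 s.f., 0.68 → 2 s.f., 37.62 → 4 s.f.; limit is 2.
Rounded to 2 significant figures: 0.0014.

0.0014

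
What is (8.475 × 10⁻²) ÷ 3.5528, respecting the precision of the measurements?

(8.475 × 10⁻²) ÷ 3.5528 = 0.0238544246791…
Multiplication/division keeps the fewest significant figures: 8.475 × 10⁻² → 4 s.f., 3.5528 → 5 s.f.; limit is 4.
Rounded to 4 significant figures: 0.02385.

0.02385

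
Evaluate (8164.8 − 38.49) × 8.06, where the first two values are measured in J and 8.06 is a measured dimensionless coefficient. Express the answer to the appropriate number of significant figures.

8164.8 J − 38.49 J = 8126.31 J; the difference is limited to 1 decimal place (5 s.f.).
Carrying full precision, 8126.31 × 8.06 = 65498.0586 J; 8.06 has 3 s.f., so the result keeps min(5, 3) = 3 s.f.
Rounded to 3 significant figures: 6.55 × 10^4 J.

6.55 × 10^4 J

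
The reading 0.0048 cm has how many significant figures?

2

0.0048: leading zeros are not significant.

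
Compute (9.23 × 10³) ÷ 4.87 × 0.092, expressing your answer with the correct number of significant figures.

1.7 × 10²

(9.23 × 10³) ÷ 4.87 × 0.092 = 174.36550308…
Multiplication/division keeps the fewest significant figures: 9.23 × 10³ → 3 s.f., 4.87 → 3 s.f., 0.092 → 2 s.f.; limit is 2.
Rounded to 2 significant figures: 1.7 × 10².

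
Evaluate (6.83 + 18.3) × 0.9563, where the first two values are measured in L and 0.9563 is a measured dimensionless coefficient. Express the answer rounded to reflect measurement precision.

6.83 L + 18.3 L = 25.13 L; the sum is limited to 1 decimal place (3 s.f.).
Carrying full precision, 25.13 × 0.9563 = 24.031819 L; 0.9563 has 4 s.f., so the result keeps min(3, 4) = 3 s.f.
Rounded to 3 significant figures: 24.0 L.

24.0 L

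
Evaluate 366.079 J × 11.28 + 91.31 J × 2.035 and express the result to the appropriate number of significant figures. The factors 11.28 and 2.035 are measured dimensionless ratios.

366.079 × 11.28 = 4129.37112 → 4129 J (4 s.f., last digit at the 10^0 place).
91.31 × 2.035 = 185.81585 → 185.8 J (4 s.f., last digit at the 10^-1 place).
Sum: 4315.18697 J; keep the coarser place, 10^0.
Result: 4315 J.

4315 J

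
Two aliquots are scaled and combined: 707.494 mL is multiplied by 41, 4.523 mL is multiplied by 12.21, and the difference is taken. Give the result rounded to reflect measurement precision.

2.9 × 10^4 mL

707.494 × 41 = 29007.254 → 2.9 × 10^4 mL (2 s.f., last digit at the 10^3 place).
4.523 × 12.21 = 55.22583 → 55.23 mL (4 s.f., last digit at the 10^-2 place).
Difference: 28952.02817 mL; keep the coarser place, 10^3.
Result: 2.9 × 10^4 mL.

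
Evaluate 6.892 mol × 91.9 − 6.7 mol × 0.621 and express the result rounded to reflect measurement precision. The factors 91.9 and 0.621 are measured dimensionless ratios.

629 mol

6.892 × 91.9 = 633.3748 → 6.33 × 10² mol (3 s.f., last digit at the 10^0 place).
6.7 × 0.621 = 4.1607 → 4.2 mol (2 s.f., last digit at the 10^-1 place).
Difference: 629.2141 mol; keep the coarser place, 10^0.
Result: 629 mol.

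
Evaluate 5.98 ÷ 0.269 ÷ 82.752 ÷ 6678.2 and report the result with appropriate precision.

5.98 ÷ 0.269 ÷ 82.752 ÷ 6678.2 = 0.0000402263829648…
Multiplication/division keeps the fewest significant figures: 5.98 → 3 s.f., 0.269 → 3 s.f., 82.752 → 5 s.f., 6678.2 → 5 s.f.; limit is 3.
Rounded to 3 significant figures: 4.02 × 10^-5.

4.02 × 10^-5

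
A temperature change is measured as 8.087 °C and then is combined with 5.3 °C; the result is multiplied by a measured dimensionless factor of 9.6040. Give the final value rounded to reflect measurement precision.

8.087 °C + 5.3 °C = 13.387 °C; the sum is limited to 1 decimal place (3 s.f.).
Carrying full precision, 13.387 × 9.6040 = 128.568748 °C; 9.6040 has 5 s.f., so the result keeps min(3, 5) = 3 s.f.
Rounded to 3 significant figures: 129 °C.

129 °C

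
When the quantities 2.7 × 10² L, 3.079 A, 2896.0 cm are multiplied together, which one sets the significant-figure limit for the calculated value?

2.7 × 10² L → 2 s.f.; 3.079 A → 4 s.f.; 2896.0 cm → 5 s.f.
The fewest is 2 significant figures, from 2.7 × 10² L.

2.7 × 10² L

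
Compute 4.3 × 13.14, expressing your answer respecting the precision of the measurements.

4.3 × 13.14 = 56.502
Multiplication/division keeps the fewest significant figures: 4.3 → 2 s.f., 13.14 → 4 s.f.; limit is 2.
Rounded to 2 significant figures: 57.

57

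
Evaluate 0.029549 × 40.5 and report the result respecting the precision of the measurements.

1.20

0.029549 × 40.5 = 1.1967345
Multiplication/division keeps the fewest significant figures: 0.029549 → 5 s.f., 40.5 → 3 s.f.; limit is 3.
Rounded to 3 significant figures: 1.20.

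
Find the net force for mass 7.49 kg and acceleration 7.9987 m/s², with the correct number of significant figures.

net force = 7.49 kg × 7.9987 m/s² = 59.910263 N.
7.49 has 3 significant figures; 7.9987 has 5.
Division/multiplication keeps the fewest: 3 significant figures.
Rounded: 59.9 N.

59.9 N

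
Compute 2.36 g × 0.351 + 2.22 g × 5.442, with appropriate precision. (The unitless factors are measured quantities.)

12.9 g

2.36 × 0.351 = 0.82836 → 0.828 g (3 s.f., last digit at the 10^-3 place).
2.22 × 5.442 = 12.08124 → 12.1 g (3 s.f., last digit at the 10^-1 place).
Sum: 12.9096 g; keep the coarser place, 10^-1.
Result: 12.9 g.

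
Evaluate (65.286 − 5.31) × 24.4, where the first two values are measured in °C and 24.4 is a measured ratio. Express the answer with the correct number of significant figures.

1.46 × 10^3 °C

65.286 °C − 5.31 °C = 59.976 °C; the difference is limited to 2 decimal places (4 s.f.).
Carrying full precision, 59.976 × 24.4 = 1463.4144 °C; 24.4 has 3 s.f., so the result keeps min(4, 3) = 3 s.f.
Rounded to 3 significant figures: 1.46 × 10^3 °C.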